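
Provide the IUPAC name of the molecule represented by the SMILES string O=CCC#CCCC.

hept-3-ynal

Counting along the main chain through the –CHO group and the multiple bond gives 7 carbons: the parent is heptane.
The highest-priority functional group is an aldehyde (terminal –CHO), so the name ends in -al.
The chain contains a C≡C triple bond, so the unsaturation ending is -yne.
The numbering direction is chosen so that the aldehyde carbon is C-1 by definition.
This places the triple bond between C-3 and C-4.
The name is hept-3-ynal.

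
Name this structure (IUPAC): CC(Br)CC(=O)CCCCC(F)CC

2-bromo-9-fluoroundecan-4-one

Counting along the main chain through the carbonyl gives 11 carbons: the parent is undecane.
The highest-priority functional group is a ketone (C=O on an internal carbon), so the name ends in -one.
The numbering direction is chosen so that numbering from this end puts the carbonyl group at C-4 rather than C-8.
That gives the carbonyl at C-4; a bromo group at C-2; a fluoro group at C-9.
The substituents are ordered alphabetically, ignoring any di-/tri- multipliers.
Putting it together: 2-bromo-9-fluoroundecan-4-one.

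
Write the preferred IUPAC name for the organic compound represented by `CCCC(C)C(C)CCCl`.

1-chloro-3,4-dimethylheptane

The longest continuous carbon chain has 7 atoms, so the parent hydride is heptane.
Choose the numbering such that the substituent locant set {1,3,4} is lower than {4,5,7} at the first point of difference.
That gives a chloro group at C-1; methyl groups at C-3 and C-4.
Prefixes are listed alphabetically: chloro, methyl.
Putting it together: 1-chloro-3,4-dimethylheptane.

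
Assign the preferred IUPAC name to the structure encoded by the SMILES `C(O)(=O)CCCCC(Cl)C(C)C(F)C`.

6-chloro-8-fluoro-7-methylnonanoic acid

The longest carbon chain that includes the –COOH group has 9 carbons, so the parent hydride is nonane.
The highest-priority functional group is a carboxylic acid (terminal –COOH), so the name ends in -oic acid.
The numbering direction is chosen so that the carboxylic acid carbon is C-1 by definition.
This places a chloro group at C-6; a fluoro group at C-8; a methyl group at C-7.
Substituent prefixes are cited in alphabetical order (multiplying prefixes like di-/tri- are ignored for ordering).
The name is 6-chloro-8-fluoro-7-methylnonanoic acid.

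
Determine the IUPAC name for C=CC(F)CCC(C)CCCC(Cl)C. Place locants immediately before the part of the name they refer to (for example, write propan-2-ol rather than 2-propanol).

10-chloro-3-fluoro-6-methylundec-1-ene

Counting along the main chain through the multiple bond gives 11 carbons: the parent is undecane.
There is one C=C double bond, indicated by the ending -ene.
Number the chain so that numbering from this end puts the double bond at C-1 rather than C-10.
That gives the double bond between C-1 and C-2; a chloro group at C-10; a fluoro group at C-3; a methyl group at C-6.
Prefixes are listed alphabetically: chloro, fluoro, methyl.
Putting it together: 10-chloro-3-fluoro-6-methylundec-1-ene.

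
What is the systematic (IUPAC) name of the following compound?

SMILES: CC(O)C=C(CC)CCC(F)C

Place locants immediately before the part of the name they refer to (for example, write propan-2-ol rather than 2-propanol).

4-ethyl-7-fluorooct-3-en-2-ol

The longest chain bearing the –OH group and the multiple bond is 8 carbons long (octane).
The principal characteristic group is an alcohol (–OH), named with the suffix -ol.
A C=C double bond in the chain gives the infix -ene-.
Choose the numbering such that numbering from this end puts the hydroxyl group at C-2 rather than C-7.
That gives the hydroxyl at C-2; the double bond between C-3 and C-4; an ethyl group at C-4; a fluoro group at C-7.
Substituent prefixes are cited in alphabetical order (multiplying prefixes like di-/tri- are ignored for ordering).
The name is 4-ethyl-7-fluorooct-3-en-2-ol.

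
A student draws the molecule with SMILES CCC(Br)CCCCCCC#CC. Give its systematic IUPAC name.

10-bromododec-2-yne

The longest carbon chain that includes the multiple bond has 12 carbons, so the parent hydride is dodecane.
A C≡C triple bond in the chain gives the infix -yne-.
The numbering direction is chosen so that numbering from this end puts the triple bond at C-2 rather than C-10.
This places the triple bond between C-2 and C-3; a bromo group at C-10.
The name is 10-bromododec-2-yne.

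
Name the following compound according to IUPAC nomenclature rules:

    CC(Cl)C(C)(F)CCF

The longest continuous carbon chain has 5 atoms, so the parent hydride is pentane.
Number the chain so that the substituent locant set {1,3,3,4} is lower than {2,3,3,5} at the first point of difference.
With this numbering: a chloro group at C-4; fluoro groups at C-1 and C-3; a methyl group at C-3.
Substituent prefixes are cited in alphabetical order (multiplying prefixes like di-/tri- are ignored for ordering).
Putting it together: 4-chloro-1,3-difluoro-3-methylpentane.

4-chloro-1,3-difluoro-3-methylpentane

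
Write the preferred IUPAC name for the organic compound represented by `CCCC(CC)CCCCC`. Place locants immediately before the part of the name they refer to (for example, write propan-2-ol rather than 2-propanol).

4-ethylnonane

The parent chain contains 9 carbons (nonane).
The numbering direction is chosen so that the substituent locant set {4} is lower than {6} at the first point of difference.
With this numbering: an ethyl group at C-4.
Putting it together: 4-ethylnonane.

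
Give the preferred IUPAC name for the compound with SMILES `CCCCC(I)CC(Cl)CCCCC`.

The longest carbon chain is 12 atoms: the parent is dodecane.
Number the chain so that the substituent locant set {5,7} is lower than {6,8} at the first point of difference.
This places a chloro group at C-7; an iodo group at C-5.
The substituents are ordered alphabetically, ignoring any di-/tri- multipliers.
The name is 7-chloro-5-iodododecane.

7-chloro-5-iodododecane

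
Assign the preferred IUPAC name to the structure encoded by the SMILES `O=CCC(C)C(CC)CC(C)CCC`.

Counting along the main chain through the –CHO group gives 9 carbons: the parent is nonane.
The principal characteristic group is an aldehyde (terminal –CHO), named with the suffix -al.
The numbering direction is chosen so that the aldehyde carbon is C-1 by definition.
With this numbering: an ethyl group at C-4; methyl groups at C-3 and C-6.
Prefixes are listed alphabetically: ethyl, methyl.
The name is 4-ethyl-3,6-dimethylnonanal.

4-ethyl-3,6-dimethylnonanal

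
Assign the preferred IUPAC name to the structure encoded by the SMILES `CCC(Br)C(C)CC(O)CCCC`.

8-bromo-7-methyldecan-5-ol

The longest carbon chain that includes the –OH group has 10 carbons, so the parent hydride is decane.
The principal characteristic group is an alcohol (–OH), named with the suffix -ol.
Number the chain so that numbering from this end puts the hydroxyl group at C-5 rather than C-6.
With this numbering: the hydroxyl at C-5; a bromo group at C-8; a methyl group at C-7.
Substituent prefixes are cited in alphabetical order (multiplying prefixes like di-/tri- are ignored for ordering).
Assembling the pieces gives 8-bromo-7-methyldecan-5-ol.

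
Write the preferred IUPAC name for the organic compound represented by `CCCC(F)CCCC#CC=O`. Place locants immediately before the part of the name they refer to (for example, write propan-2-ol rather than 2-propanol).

7-fluorodec-2-ynal

The longest chain bearing the –CHO group and the multiple bond is 10 carbons long (decane).
An aldehyde (terminal –CHO) is the principal characteristic group, giving the suffix -al.
The chain contains a C≡C triple bond, so the unsaturation ending is -yne.
Choose the numbering such that the aldehyde carbon is C-1 by definition.
This places the triple bond between C-2 and C-3; a fluoro group at C-7.
Putting it together: 7-fluorodec-2-ynal.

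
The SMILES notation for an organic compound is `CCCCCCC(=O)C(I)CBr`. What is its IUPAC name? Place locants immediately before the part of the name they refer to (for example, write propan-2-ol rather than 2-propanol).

1-bromo-2-iodononan-3-one

Counting along the main chain through the carbonyl gives 9 carbons: the parent is nonane.
The highest-priority functional group is a ketone (C=O on an internal carbon), so the name ends in -one.
The numbering direction is chosen so that numbering from this end puts the carbonyl group at C-3 rather than C-7.
With this numbering: the carbonyl at C-3; a bromo group at C-1; an iodo group at C-2.
Substituent prefixes are cited in alphabetical order (multiplying prefixes like di-/tri- are ignored for ordering).
Putting it together: 1-bromo-2-iodononan-3-one.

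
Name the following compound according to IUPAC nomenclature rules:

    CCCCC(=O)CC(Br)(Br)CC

Counting along the main chain through the carbonyl gives 9 carbons: the parent is nonane.
The highest-priority functional group is a ketone (C=O on an internal carbon), so the name ends in -one.
Number the chain so that the substituent locant set {3,3} is lower than {7,7} at the first point of difference.
That gives the carbonyl at C-5; two bromo groups at C-3.
The name is 3,3-dibromononan-5-one.

3,3-dibromononan-5-one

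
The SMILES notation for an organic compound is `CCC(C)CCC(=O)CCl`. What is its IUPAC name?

1-chloro-5-methylheptan-2-one

Counting along the main chain through the carbonyl gives 7 carbons: the parent is heptane.
The highest-priority functional group is a ketone (C=O on an internal carbon), so the name ends in -one.
Number the chain so that numbering from this end puts the carbonyl group at C-2 rather than C-6.
With this numbering: the carbonyl at C-2; a chloro group at C-1; a methyl group at C-5.
Substituent prefixes are cited in alphabetical order (multiplying prefixes like di-/tri- are ignored for ordering).
Assembling the pieces gives 1-chloro-5-methylheptan-2-one.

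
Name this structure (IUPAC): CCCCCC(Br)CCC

4-bromononane

The longest carbon chain is 9 atoms: the parent is nonane.
Number the chain so that the substituent locant set {4} is lower than {6} at the first point of difference.
This places a bromo group at C-4.
Assembling the pieces gives 4-bromononane.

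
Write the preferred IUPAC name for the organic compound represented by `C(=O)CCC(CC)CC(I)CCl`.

7-chloro-4-ethyl-6-iodoheptanal

The longest carbon chain that includes the –CHO group has 7 carbons, so the parent hydride is heptane.
The highest-priority functional group is an aldehyde (terminal –CHO), so the name ends in -al.
Number the chain so that the aldehyde carbon is C-1 by definition.
With this numbering: a chloro group at C-7; an ethyl group at C-4; an iodo group at C-6.
The substituents are ordered alphabetically, ignoring any di-/tri- multipliers.
The name is 7-chloro-4-ethyl-6-iodoheptanal.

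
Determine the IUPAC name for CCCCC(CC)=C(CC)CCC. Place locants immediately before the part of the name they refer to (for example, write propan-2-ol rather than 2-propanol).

The longest carbon chain that includes the multiple bond has 9 carbons, so the parent hydride is nonane.
The chain contains a C=C double bond, so the unsaturation ending is -ene.
Choose the numbering such that numbering from this end puts the double bond at C-4 rather than C-5.
With this numbering: the double bond between C-4 and C-5; ethyl groups at C-4 and C-5.
The name is 4,5-diethylnon-4-ene.

4,5-diethylnon-4-ene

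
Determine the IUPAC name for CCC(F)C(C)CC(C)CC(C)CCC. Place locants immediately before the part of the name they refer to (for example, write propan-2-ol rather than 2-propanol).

3-fluoro-4,6,8-trimethylundecane

The parent chain contains 11 carbons (undecane).
Number the chain so that the substituent locant set {3,4,6,8} is lower than {4,6,8,9} at the first point of difference.
With this numbering: a fluoro group at C-3; methyl groups at C-4 and C-6 and C-8.
Substituent prefixes are cited in alphabetical order (multiplying prefixes like di-/tri- are ignored for ordering).
Assembling the pieces gives 3-fluoro-4,6,8-trimethylundecane.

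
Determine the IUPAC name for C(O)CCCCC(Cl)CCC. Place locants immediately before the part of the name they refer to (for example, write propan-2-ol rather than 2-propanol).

6-chlorononan-1-ol

Counting along the main chain through the –OH group gives 9 carbons: the parent is nonane.
The highest-priority functional group is an alcohol (–OH), so the name ends in -ol.
Number the chain so that numbering from this end puts the hydroxyl group at C-1 rather than C-9.
That gives the hydroxyl at C-1; a chloro group at C-6.
Assembling the pieces gives 6-chlorononan-1-ol.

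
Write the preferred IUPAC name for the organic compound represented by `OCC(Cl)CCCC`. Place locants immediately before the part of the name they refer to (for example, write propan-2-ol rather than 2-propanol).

The longest chain bearing the –OH group is 6 carbons long (hexane).
The principal characteristic group is an alcohol (–OH), named with the suffix -ol.
Number the chain so that numbering from this end puts the hydroxyl group at C-1 rather than C-6.
With this numbering: the hydroxyl at C-1; a chloro group at C-2.
Assembling the pieces gives 2-chlorohexan-1-ol.

2-chlorohexan-1-ol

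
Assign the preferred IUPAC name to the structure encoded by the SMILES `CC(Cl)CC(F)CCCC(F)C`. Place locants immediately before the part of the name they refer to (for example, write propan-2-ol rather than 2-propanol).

2-chloro-4,8-difluorononane

The parent chain contains 9 carbons (nonane).
Number the chain so that the substituent locant set {2,4,8} is lower than {2,6,8} at the first point of difference.
That gives a chloro group at C-2; fluoro groups at C-4 and C-8.
The substituents are ordered alphabetically, ignoring any di-/tri- multipliers.
Assembling the pieces gives 2-chloro-4,8-difluorononane.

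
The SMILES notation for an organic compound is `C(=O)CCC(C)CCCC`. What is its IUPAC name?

4-methyloctanal

The longest chain bearing the –CHO group is 8 carbons long (octane).
An aldehyde (terminal –CHO) is the principal characteristic group, giving the suffix -al.
The numbering direction is chosen so that the aldehyde carbon is C-1 by definition.
This places a methyl group at C-4.
Assembling the pieces gives 4-methyloctanal.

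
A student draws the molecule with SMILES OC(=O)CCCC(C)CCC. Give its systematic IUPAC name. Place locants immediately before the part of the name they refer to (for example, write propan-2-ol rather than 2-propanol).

5-methyloctanoic acid

The longest chain bearing the –COOH group is 8 carbons long (octane).
The principal characteristic group is a carboxylic acid (terminal –COOH), named with the suffix -oic acid.
Number the chain so that the carboxylic acid carbon is C-1 by definition.
That gives a methyl group at C-5.
The name is 5-methyloctanoic acid.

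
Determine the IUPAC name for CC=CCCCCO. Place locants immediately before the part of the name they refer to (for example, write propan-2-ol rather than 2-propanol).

Counting along the main chain through the –OH group and the multiple bond gives 7 carbons: the parent is heptane.
An alcohol (–OH) is the principal characteristic group, giving the suffix -ol.
There is one C=C double bond, indicated by the ending -ene.
Number the chain so that numbering from this end puts the hydroxyl group at C-1 rather than C-7.
That gives the hydroxyl at C-1; the double bond between C-5 and C-6.
Putting it together: hept-5-en-1-ol.

hept-5-en-1-ol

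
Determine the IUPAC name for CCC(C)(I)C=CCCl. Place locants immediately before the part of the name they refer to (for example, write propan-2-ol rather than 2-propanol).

Counting along the main chain through the multiple bond gives 6 carbons: the parent is hexane.
A C=C double bond in the chain gives the infix -ene-.
Choose the numbering such that numbering from this end puts the double bond at C-2 rather than C-4.
That gives the double bond between C-2 and C-3; a chloro group at C-1; an iodo group at C-4; a methyl group at C-4.
Substituent prefixes are cited in alphabetical order (multiplying prefixes like di-/tri- are ignored for ordering).
The name is 1-chloro-4-iodo-4-methylhex-2-ene.

1-chloro-4-iodo-4-methylhex-2-ene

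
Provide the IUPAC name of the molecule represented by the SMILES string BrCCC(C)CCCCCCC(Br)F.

The parent chain contains 10 carbons (decane).
The numbering direction is chosen so that the substituent locant set {1,1,8,10} is lower than {1,3,10,10} at the first point of difference.
With this numbering: bromo groups at C-1 and C-10; a fluoro group at C-1; a methyl group at C-8.
The substituents are ordered alphabetically, ignoring any di-/tri- multipliers.
The name is 1,10-dibromo-1-fluoro-8-methyldecane.

1,10-dibromo-1-fluoro-8-methyldecane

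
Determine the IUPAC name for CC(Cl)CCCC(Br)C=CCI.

4-bromo-8-chloro-1-iodonon-2-ene

The longest chain bearing the multiple bond is 9 carbons long (nonane).
A C=C double bond in the chain gives the infix -ene-.
The numbering direction is chosen so that numbering from this end puts the double bond at C-2 rather than C-7.
With this numbering: the double bond between C-2 and C-3; a bromo group at C-4; a chloro group at C-8; an iodo group at C-1.
The substituents are ordered alphabetically, ignoring any di-/tri- multipliers.
Assembling the pieces gives 4-bromo-8-chloro-1-iodonon-2-ene.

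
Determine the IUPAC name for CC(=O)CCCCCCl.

The longest chain bearing the carbonyl is 7 carbons long (heptane).
The principal characteristic group is a ketone (C=O on an internal carbon), named with the suffix -one.
Number the chain so that numbering from this end puts the carbonyl group at C-2 rather than C-6.
With this numbering: the carbonyl at C-2; a chloro group at C-7.
Putting it together: 7-chloroheptan-2-one.

7-chloroheptan-2-one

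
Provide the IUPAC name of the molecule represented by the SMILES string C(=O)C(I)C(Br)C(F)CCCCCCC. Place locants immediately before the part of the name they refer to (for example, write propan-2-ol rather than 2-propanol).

The longest carbon chain that includes the –CHO group has 11 carbons, so the parent hydride is undecane.
An aldehyde (terminal –CHO) is the principal characteristic group, giving the suffix -al.
Number the chain so that the aldehyde carbon is C-1 by definition.
This places a bromo group at C-3; a fluoro group at C-4; an iodo group at C-2.
The substituents are ordered alphabetically, ignoring any di-/tri- multipliers.
Assembling the pieces gives 3-bromo-4-fluoro-2-iodoundecanal.

3-bromo-4-fluoro-2-iodoundecanal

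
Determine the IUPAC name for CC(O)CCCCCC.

The longest chain bearing the –OH group is 8 carbons long (octane).
The principal characteristic group is an alcohol (–OH), named with the suffix -ol.
Choose the numbering such that numbering from this end puts the hydroxyl group at C-2 rather than C-7.
With this numbering: the hydroxyl at C-2.
Putting it together: octan-2-ol.

octan-2-ol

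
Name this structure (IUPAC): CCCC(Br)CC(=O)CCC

6-bromononan-4-one

Counting along the main chain through the carbonyl gives 9 carbons: the parent is nonane.
The highest-priority functional group is a ketone (C=O on an internal carbon), so the name ends in -one.
Number the chain so that numbering from this end puts the carbonyl group at C-4 rather than C-6.
That gives the carbonyl at C-4; a bromo group at C-6.
The name is 6-bromononan-4-one.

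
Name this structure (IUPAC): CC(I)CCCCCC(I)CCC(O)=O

The longest chain bearing the –COOH group is 11 carbons long (undecane).
The principal characteristic group is a carboxylic acid (terminal –COOH), named with the suffix -oic acid.
The numbering direction is chosen so that the carboxylic acid carbon is C-1 by definition.
That gives iodo groups at C-4 and C-10.
Assembling the pieces gives 4,10-diiodoundecanoic acid.

4,10-diiodoundecanoic acid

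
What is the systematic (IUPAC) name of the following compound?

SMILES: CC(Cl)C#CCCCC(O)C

The longest chain bearing the –OH group and the multiple bond is 9 carbons long (nonane).
The principal characteristic group is an alcohol (–OH), named with the suffix -ol.
A C≡C triple bond in the chain gives the infix -yne-.
Number the chain so that numbering from this end puts the hydroxyl group at C-2 rather than C-8.
With this numbering: the hydroxyl at C-2; the triple bond between C-6 and C-7; a chloro group at C-8.
Putting it together: 8-chloronon-6-yn-2-ol.

8-chloronon-6-yn-2-ol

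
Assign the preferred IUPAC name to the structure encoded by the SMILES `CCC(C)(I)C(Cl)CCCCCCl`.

1,6-dichloro-7-iodo-7-methylnonane

The parent chain contains 9 carbons (nonane).
Choose the numbering such that the substituent locant set {1,6,7,7} is lower than {3,3,4,9} at the first point of difference.
That gives chloro groups at C-1 and C-6; an iodo group at C-7; a methyl group at C-7.
Substituent prefixes are cited in alphabetical order (multiplying prefixes like di-/tri- are ignored for ordering).
The name is 1,6-dichloro-7-iodo-7-methylnonane.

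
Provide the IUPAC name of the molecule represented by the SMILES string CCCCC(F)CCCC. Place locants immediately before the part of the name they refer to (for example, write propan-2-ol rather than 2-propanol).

The longest carbon chain is 9 atoms: the parent is nonane.
The molecule is symmetric, so either numbering direction gives the same locants.
With this numbering: a fluoro group at C-5.
Putting it together: 5-fluorononane.

5-fluorononane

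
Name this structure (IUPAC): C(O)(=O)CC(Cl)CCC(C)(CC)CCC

3-chloro-6-ethyl-6-methylnonanoic acid

The longest carbon chain that includes the –COOH group has 9 carbons, so the parent hydride is nonane.
The highest-priority functional group is a carboxylic acid (terminal –COOH), so the name ends in -oic acid.
The numbering direction is chosen so that the carboxylic acid carbon is C-1 by definition.
With this numbering: a chloro group at C-3; an ethyl group at C-6; a methyl group at C-6.
The substituents are ordered alphabetically, ignoring any di-/tri- multipliers.
Putting it together: 3-chloro-6-ethyl-6-methylnonanoic acid.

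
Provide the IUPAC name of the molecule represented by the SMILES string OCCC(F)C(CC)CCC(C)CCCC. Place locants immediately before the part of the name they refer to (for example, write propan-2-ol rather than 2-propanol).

The longest chain bearing the –OH group is 11 carbons long (undecane).
The principal characteristic group is an alcohol (–OH), named with the suffix -ol.
The numbering direction is chosen so that numbering from this end puts the hydroxyl group at C-1 rather than C-11.
This places the hydroxyl at C-1; an ethyl group at C-4; a fluoro group at C-3; a methyl group at C-7.
Prefixes are listed alphabetically: ethyl, fluoro, methyl.
Putting it together: 4-ethyl-3-fluoro-7-methylundecan-1-ol.

4-ethyl-3-fluoro-7-methylundecan-1-ol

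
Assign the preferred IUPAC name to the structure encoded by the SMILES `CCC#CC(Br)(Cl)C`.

Counting along the main chain through the multiple bond gives 6 carbons: the parent is hexane.
There is one C≡C triple bond, indicated by the ending -yne.
Choose the numbering such that the substituent locant set {2,2} is lower than {5,5} at the first point of difference.
This places the triple bond between C-3 and C-4; a bromo group at C-2; a chloro group at C-2.
Prefixes are listed alphabetically: bromo, chloro.
Assembling the pieces gives 2-bromo-2-chlorohex-3-yne.

2-bromo-2-chlorohex-3-yne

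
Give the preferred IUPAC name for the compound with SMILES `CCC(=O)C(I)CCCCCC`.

4-iododecan-3-one

The longest chain bearing the carbonyl is 10 carbons long (decane).
The principal characteristic group is a ketone (C=O on an internal carbon), named with the suffix -one.
Choose the numbering such that numbering from this end puts the carbonyl group at C-3 rather than C-8.
This places the carbonyl at C-3; an iodo group at C-4.
Assembling the pieces gives 4-iododecan-3-one.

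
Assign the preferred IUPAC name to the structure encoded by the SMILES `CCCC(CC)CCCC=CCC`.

The longest chain bearing the multiple bond is 11 carbons long (undecane).
There is one C=C double bond, indicated by the ending -ene.
Number the chain so that numbering from this end puts the double bond at C-3 rather than C-8.
That gives the double bond between C-3 and C-4; an ethyl group at C-8.
Assembling the pieces gives 8-ethylundec-3-ene.

8-ethylundec-3-ene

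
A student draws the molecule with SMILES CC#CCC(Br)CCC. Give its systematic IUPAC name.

The longest chain bearing the multiple bond is 8 carbons long (octane).
There is one C≡C triple bond, indicated by the ending -yne.
Choose the numbering such that numbering from this end puts the triple bond at C-2 rather than C-6.
That gives the triple bond between C-2 and C-3; a bromo group at C-5.
The name is 5-bromooct-2-yne.

5-bromooct-2-yne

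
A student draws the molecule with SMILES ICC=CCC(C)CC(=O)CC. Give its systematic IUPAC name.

9-iodo-5-methylnon-7-en-3-one

Counting along the main chain through the carbonyl and the multiple bond gives 9 carbons: the parent is nonane.
The highest-priority functional group is a ketone (C=O on an internal carbon), so the name ends in -one.
A C=C double bond in the chain gives the infix -ene-.
The numbering direction is chosen so that numbering from this end puts the carbonyl group at C-3 rather than C-7.
That gives the carbonyl at C-3; the double bond between C-7 and C-8; an iodo group at C-9; a methyl group at C-5.
Prefixes are listed alphabetically: iodo, methyl.
Putting it together: 9-iodo-5-methylnon-7-en-3-one.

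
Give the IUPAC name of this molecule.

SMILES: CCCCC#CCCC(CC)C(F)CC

9-ethyl-10-fluorododec-5-yne

The longest chain bearing the multiple bond is 12 carbons long (dodecane).
The chain contains a C≡C triple bond, so the unsaturation ending is -yne.
Number the chain so that numbering from this end puts the triple bond at C-5 rather than C-7.
This places the triple bond between C-5 and C-6; an ethyl group at C-9; a fluoro group at C-10.
Prefixes are listed alphabetically: ethyl, fluoro.
Assembling the pieces gives 9-ethyl-10-fluorododec-5-yne.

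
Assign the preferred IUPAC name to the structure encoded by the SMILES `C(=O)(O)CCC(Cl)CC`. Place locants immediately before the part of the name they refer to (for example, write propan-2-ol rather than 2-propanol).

The longest chain bearing the –COOH group is 6 carbons long (hexane).
The highest-priority functional group is a carboxylic acid (terminal –COOH), so the name ends in -oic acid.
The numbering direction is chosen so that the carboxylic acid carbon is C-1 by definition.
This places a chloro group at C-4.
The name is 4-chlorohexanoic acid.

4-chlorohexanoic acid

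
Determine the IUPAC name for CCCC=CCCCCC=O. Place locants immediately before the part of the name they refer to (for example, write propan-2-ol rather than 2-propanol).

dec-6-enal

The longest carbon chain that includes the –CHO group and the multiple bond has 10 carbons, so the parent hydride is decane.
The highest-priority functional group is an aldehyde (terminal –CHO), so the name ends in -al.
The chain contains a C=C double bond, so the unsaturation ending is -ene.
Number the chain so that the aldehyde carbon is C-1 by definition.
This places the double bond between C-6 and C-7.
The name is dec-6-enal.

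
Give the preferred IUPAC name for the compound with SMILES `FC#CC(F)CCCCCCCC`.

Counting along the main chain through the multiple bond gives 11 carbons: the parent is undecane.
A C≡C triple bond in the chain gives the infix -yne-.
Choose the numbering such that numbering from this end puts the triple bond at C-1 rather than C-10.
This places the triple bond between C-1 and C-2; fluoro groups at C-1 and C-3.
Putting it together: 1,3-difluoroundec-1-yne.

1,3-difluoroundec-1-yne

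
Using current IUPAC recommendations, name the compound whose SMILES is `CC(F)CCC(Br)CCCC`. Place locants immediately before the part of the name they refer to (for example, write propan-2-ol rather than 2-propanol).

The longest continuous carbon chain has 9 atoms, so the parent hydride is nonane.
Number the chain so that the substituent locant set {2,5} is lower than {5,8} at the first point of difference.
With this numbering: a bromo group at C-5; a fluoro group at C-2.
The substituents are ordered alphabetically, ignoring any di-/tri- multipliers.
The name is 5-bromo-2-fluorononane.

5-bromo-2-fluorononane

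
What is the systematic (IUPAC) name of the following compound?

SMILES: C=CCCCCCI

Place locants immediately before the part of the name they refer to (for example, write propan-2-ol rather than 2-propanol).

Counting along the main chain through the multiple bond gives 7 carbons: the parent is heptane.
The chain contains a C=C double bond, so the unsaturation ending is -ene.
Number the chain so that numbering from this end puts the double bond at C-1 rather than C-6.
With this numbering: the double bond between C-1 and C-2; an iodo group at C-7.
The name is 7-iodohept-1-ene.

7-iodohept-1-ene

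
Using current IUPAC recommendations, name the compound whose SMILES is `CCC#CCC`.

The longest chain bearing the multiple bond is 6 carbons long (hexane).
A C≡C triple bond in the chain gives the infix -yne-.
Both numbering directions give the same locant set; either may be used.
With this numbering: the triple bond between C-3 and C-4.
Putting it together: hex-3-yne.

hex-3-yne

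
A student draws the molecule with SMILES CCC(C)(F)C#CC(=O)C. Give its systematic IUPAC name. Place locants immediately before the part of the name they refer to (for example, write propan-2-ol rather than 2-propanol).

5-fluoro-5-methylhept-3-yn-2-one

The longest carbon chain that includes the carbonyl and the multiple bond has 7 carbons, so the parent hydride is heptane.
A ketone (C=O on an internal carbon) is the principal characteristic group, giving the suffix -one.
The chain contains a C≡C triple bond, so the unsaturation ending is -yne.
The numbering direction is chosen so that numbering from this end puts the carbonyl group at C-2 rather than C-6.
With this numbering: the carbonyl at C-2; the triple bond between C-3 and C-4; a fluoro group at C-5; a methyl group at C-5.
Prefixes are listed alphabetically: fluoro, methyl.
The name is 5-fluoro-5-methylhept-3-yn-2-one.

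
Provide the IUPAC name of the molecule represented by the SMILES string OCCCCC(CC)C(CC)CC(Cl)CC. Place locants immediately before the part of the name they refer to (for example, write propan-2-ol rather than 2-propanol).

8-chloro-5,6-diethyldecan-1-ol

The longest chain bearing the –OH group is 10 carbons long (decane).
The highest-priority functional group is an alcohol (–OH), so the name ends in -ol.
The numbering direction is chosen so that numbering from this end puts the hydroxyl group at C-1 rather than C-10.
That gives the hydroxyl at C-1; a chloro group at C-8; ethyl groups at C-5 and C-6.
Prefixes are listed alphabetically: chloro, ethyl.
The name is 8-chloro-5,6-diethyldecan-1-ol.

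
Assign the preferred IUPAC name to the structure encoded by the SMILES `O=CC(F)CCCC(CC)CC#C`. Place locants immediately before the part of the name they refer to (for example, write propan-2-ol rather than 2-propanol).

6-ethyl-2-fluoronon-8-ynal

Counting along the main chain through the –CHO group and the multiple bond gives 9 carbons: the parent is nonane.
The highest-priority functional group is an aldehyde (terminal –CHO), so the name ends in -al.
The chain contains a C≡C triple bond, so the unsaturation ending is -yne.
Choose the numbering such that the aldehyde carbon is C-1 by definition.
This places the triple bond between C-8 and C-9; an ethyl group at C-6; a fluoro group at C-2.
Substituent prefixes are cited in alphabetical order (multiplying prefixes like di-/tri- are ignored for ordering).
The name is 6-ethyl-2-fluoronon-8-ynal.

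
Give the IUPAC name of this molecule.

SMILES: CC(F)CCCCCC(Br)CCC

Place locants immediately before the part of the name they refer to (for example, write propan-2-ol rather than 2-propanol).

The longest continuous carbon chain has 11 atoms, so the parent hydride is undecane.
The numbering direction is chosen so that the substituent locant set {2,8} is lower than {4,10} at the first point of difference.
This places a bromo group at C-8; a fluoro group at C-2.
The substituents are ordered alphabetically, ignoring any di-/tri- multipliers.
Assembling the pieces gives 8-bromo-2-fluoroundecane.

8-bromo-2-fluoroundecane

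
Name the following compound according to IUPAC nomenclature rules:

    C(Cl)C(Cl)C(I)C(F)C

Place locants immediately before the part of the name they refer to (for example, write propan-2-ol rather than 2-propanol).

The longest continuous carbon chain has 5 atoms, so the parent hydride is pentane.
The numbering direction is chosen so that the substituent locant set {1,2,3,4} is lower than {2,3,4,5} at the first point of difference.
With this numbering: chloro groups at C-1 and C-2; a fluoro group at C-4; an iodo group at C-3.
The substituents are ordered alphabetically, ignoring any di-/tri- multipliers.
Assembling the pieces gives 1,2-dichloro-4-fluoro-3-iodopentane.

1,2-dichloro-4-fluoro-3-iodopentane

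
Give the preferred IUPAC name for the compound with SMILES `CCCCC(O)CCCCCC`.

undecan-5-ol

The longest carbon chain that includes the –OH group has 11 carbons, so the parent hydride is undecane.
The principal characteristic group is an alcohol (–OH), named with the suffix -ol.
The numbering direction is chosen so that numbering from this end puts the hydroxyl group at C-5 rather than C-7.
This places the hydroxyl at C-5.
Assembling the pieces gives undecan-5-ol.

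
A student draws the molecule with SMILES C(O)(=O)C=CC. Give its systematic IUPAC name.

Counting along the main chain through the –COOH group and the multiple bond gives 4 carbons: the parent is butane.
The principal characteristic group is a carboxylic acid (terminal –COOH), named with the suffix -oic acid.
There is one C=C double bond, indicated by the ending -ene.
Choose the numbering such that the carboxylic acid carbon is C-1 by definition.
This places the double bond between C-2 and C-3.
Putting it together: but-2-enoic acid.

but-2-enoic acid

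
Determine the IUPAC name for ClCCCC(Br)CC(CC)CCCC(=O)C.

8-bromo-11-chloro-6-ethylundecan-2-one

The longest carbon chain that includes the carbonyl has 11 carbons, so the parent hydride is undecane.
The principal characteristic group is a ketone (C=O on an internal carbon), named with the suffix -one.
Choose the numbering such that numbering from this end puts the carbonyl group at C-2 rather than C-10.
That gives the carbonyl at C-2; a bromo group at C-8; a chloro group at C-11; an ethyl group at C-6.
Substituent prefixes are cited in alphabetical order (multiplying prefixes like di-/tri- are ignored for ordering).
The name is 8-bromo-11-chloro-6-ethylundecan-2-one.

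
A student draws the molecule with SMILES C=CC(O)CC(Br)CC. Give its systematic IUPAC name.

The longest chain bearing the –OH group and the multiple bond is 7 carbons long (heptane).
An alcohol (–OH) is the principal characteristic group, giving the suffix -ol.
The chain contains a C=C double bond, so the unsaturation ending is -ene.
Choose the numbering such that numbering from this end puts the hydroxyl group at C-3 rather than C-5.
That gives the hydroxyl at C-3; the double bond between C-1 and C-2; a bromo group at C-5.
Assembling the pieces gives 5-bromohept-1-en-3-ol.

5-bromohept-1-en-3-ol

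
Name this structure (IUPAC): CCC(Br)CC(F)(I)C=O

4-bromo-2-fluoro-2-iodohexanal

The longest chain bearing the –CHO group is 6 carbons long (hexane).
The highest-priority functional group is an aldehyde (terminal –CHO), so the name ends in -al.
Choose the numbering such that the aldehyde carbon is C-1 by definition.
This places a bromo group at C-4; a fluoro group at C-2; an iodo group at C-2.
Substituent prefixes are cited in alphabetical order (multiplying prefixes like di-/tri- are ignored for ordering).
The name is 4-bromo-2-fluoro-2-iodohexanal.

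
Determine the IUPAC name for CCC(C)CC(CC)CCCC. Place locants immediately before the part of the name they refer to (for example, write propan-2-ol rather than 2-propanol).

5-ethyl-3-methylnonane

The parent chain contains 9 carbons (nonane).
The numbering direction is chosen so that the substituent locant set {3,5} is lower than {5,7} at the first point of difference.
With this numbering: an ethyl group at C-5; a methyl group at C-3.
Prefixes are listed alphabetically: ethyl, methyl.
The name is 5-ethyl-3-methylnonane.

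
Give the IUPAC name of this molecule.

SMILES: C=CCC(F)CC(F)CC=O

The longest chain bearing the –CHO group and the multiple bond is 8 carbons long (octane).
The highest-priority functional group is an aldehyde (terminal –CHO), so the name ends in -al.
The chain contains a C=C double bond, so the unsaturation ending is -ene.
The numbering direction is chosen so that the aldehyde carbon is C-1 by definition.
That gives the double bond between C-7 and C-8; fluoro groups at C-3 and C-5.
Putting it together: 3,5-difluorooct-7-enal.

3,5-difluorooct-7-enal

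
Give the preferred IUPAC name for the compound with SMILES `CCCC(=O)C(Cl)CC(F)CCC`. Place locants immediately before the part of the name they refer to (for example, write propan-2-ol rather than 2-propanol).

The longest chain bearing the carbonyl is 10 carbons long (decane).
A ketone (C=O on an internal carbon) is the principal characteristic group, giving the suffix -one.
The numbering direction is chosen so that numbering from this end puts the carbonyl group at C-4 rather than C-7.
This places the carbonyl at C-4; a chloro group at C-5; a fluoro group at C-7.
Substituent prefixes are cited in alphabetical order (multiplying prefixes like di-/tri- are ignored for ordering).
Putting it together: 5-chloro-7-fluorodecan-4-one.

5-chloro-7-fluorodecan-4-one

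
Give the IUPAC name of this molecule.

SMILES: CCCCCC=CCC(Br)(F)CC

3-bromo-3-fluoroundec-5-ene

The longest carbon chain that includes the multiple bond has 11 carbons, so the parent hydride is undecane.
There is one C=C double bond, indicated by the ending -ene.
Number the chain so that numbering from this end puts the double bond at C-5 rather than C-6.
With this numbering: the double bond between C-5 and C-6; a bromo group at C-3; a fluoro group at C-3.
Prefixes are listed alphabetically: bromo, fluoro.
Assembling the pieces gives 3-bromo-3-fluoroundec-5-ene.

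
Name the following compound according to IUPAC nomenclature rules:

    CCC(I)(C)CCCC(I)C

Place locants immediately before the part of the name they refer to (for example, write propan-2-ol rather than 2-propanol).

The longest continuous carbon chain has 8 atoms, so the parent hydride is octane.
Number the chain so that the substituent locant set {2,6,6} is lower than {3,3,7} at the first point of difference.
That gives iodo groups at C-2 and C-6; a methyl group at C-6.
The substituents are ordered alphabetically, ignoring any di-/tri- multipliers.
The name is 2,6-diiodo-6-methyloctane.

2,6-diiodo-6-methyloctane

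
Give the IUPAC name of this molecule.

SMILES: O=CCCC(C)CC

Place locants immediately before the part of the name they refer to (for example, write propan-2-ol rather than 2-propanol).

The longest chain bearing the –CHO group is 6 carbons long (hexane).
An aldehyde (terminal –CHO) is the principal characteristic group, giving the suffix -al.
Choose the numbering such that the aldehyde carbon is C-1 by definition.
This places a methyl group at C-4.
The name is 4-methylhexanal.

4-methylhexanal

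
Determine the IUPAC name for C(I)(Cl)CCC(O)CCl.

The longest carbon chain that includes the –OH group has 5 carbons, so the parent hydride is pentane.
The highest-priority functional group is an alcohol (–OH), so the name ends in -ol.
The numbering direction is chosen so that numbering from this end puts the hydroxyl group at C-2 rather than C-4.
With this numbering: the hydroxyl at C-2; chloro groups at C-1 and C-5; an iodo group at C-5.
Prefixes are listed alphabetically: chloro, iodo.
Assembling the pieces gives 1,5-dichloro-5-iodopentan-2-ol.

1,5-dichloro-5-iodopentan-2-ol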